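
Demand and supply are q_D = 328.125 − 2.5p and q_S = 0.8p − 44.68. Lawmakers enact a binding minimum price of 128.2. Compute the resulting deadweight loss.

In inverse form: demand p = 131.25 − 0.4q, supply p = 55.85 + 1.25q.
Competitive equilibrium: 131.25 − 0.4q = 55.85 + 1.25q → q* = 45.697, p* = 112.9712.
At the floor p = 128.2, quantity demanded = (131.25 − 128.2)/0.4 = 7.625.
Sellers' marginal cost at q' = 7.625: 55.85 + 1.25·7.625 = 65.3813.
Δq = 45.697 − 7.625 = 38.072; wedge = 128.2 − 65.3813 = 62.8187.
Deadweight loss = ½ × 38.072 × 62.8187 = 1195.82.

1195.82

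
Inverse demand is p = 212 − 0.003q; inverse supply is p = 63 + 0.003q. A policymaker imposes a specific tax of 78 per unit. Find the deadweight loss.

Competitive equilibrium: 212 − 0.003q = 63 + 0.003q → q* = 24833.3333, p* = 137.5.
With the tax, the buyer price exceeds the seller price by 78: (212 − 0.003q) − (63 + 0.003q) = 78 → q' = 11833.3333.
Δq = 24833.3333 − 11833.3333 = 13000; the wedge equals the tax, 78.
DWL = ½ × 13000 × 78 = 507000.

507000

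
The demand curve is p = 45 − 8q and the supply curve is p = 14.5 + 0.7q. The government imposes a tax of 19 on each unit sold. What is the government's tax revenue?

25.11

Competitive equilibrium: 45 − 8q = 14.5 + 0.7q → q* = 3.5057, p* = 16.954.
With the tax, the buyer price exceeds the seller price by 19: (45 − 8q) − (14.5 + 0.7q) = 19 → q' = 1.3218.
Tax revenue = 19 × 1.3218 = 25.11.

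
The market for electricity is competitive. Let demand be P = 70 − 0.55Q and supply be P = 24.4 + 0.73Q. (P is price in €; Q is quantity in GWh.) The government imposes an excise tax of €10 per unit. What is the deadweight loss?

Competitive equilibrium: 70 − 0.55Q = 24.4 + 0.73Q → Q* = 35.625, P* = 50.4063.
With the tax, the buyer price exceeds the seller price by 10: (70 − 0.55Q) − (24.4 + 0.73Q) = 10 → Q' = 27.8125.
ΔQ = 35.625 − 27.8125 = 7.8125; the wedge equals the tax, 10.
The triangle = ½ × 7.8125 × 10 = €39.06.

€39.06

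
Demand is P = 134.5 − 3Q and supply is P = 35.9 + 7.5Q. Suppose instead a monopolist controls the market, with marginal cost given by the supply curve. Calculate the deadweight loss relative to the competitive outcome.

Competitive equilibrium: 134.5 − 3Q = 35.9 + 7.5Q → Q* = 9.3905, P* = 106.3286.
Marginal revenue: MR = 134.5 − 6Q. Set MR = MC: 134.5 − 6Q = 35.9 + 7.5Q → Q_m = 7.3037.
Price P_m = 134.5 − 3·7.3037 = 112.5889; MC(Q_m) = 35.9 + 7.5·7.3037 = 90.6778.
Competitive Q* = 9.3905, so ΔQ = 2.0868; wedge = 112.5889 − 90.6778 = 21.9111.
Welfare loss = ½ × 2.0868 × 21.9111 = 22.86.

22.86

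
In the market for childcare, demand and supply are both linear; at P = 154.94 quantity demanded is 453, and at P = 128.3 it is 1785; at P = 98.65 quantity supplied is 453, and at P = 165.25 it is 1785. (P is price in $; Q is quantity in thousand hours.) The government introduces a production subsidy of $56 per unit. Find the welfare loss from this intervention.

$22400 thousand

Demand slope = (128.3 − 154.94)/(1785 − 453) = −0.02, so P = 164 − 0.02Q.
Supply slope = (165.25 − 98.65)/(1785 − 453) = 0.05, so P = 76 + 0.05Q.
Competitive equilibrium: 164 − 0.02Q = 76 + 0.05Q → Q* = 1257.1429, P* = 138.8571.
The subsidy lowers effective supply by 56: P = 20 + 0.05Q.
New quantity: 164 − 0.02Q = 20 + 0.05Q → Q' = 2057.1429.
Overproduction ΔQ = 2057.1429 − 1257.1429 = 800; wedge = subsidy = 56.
Deadweight loss = ½ × 800 × 56 = $22400 thousand.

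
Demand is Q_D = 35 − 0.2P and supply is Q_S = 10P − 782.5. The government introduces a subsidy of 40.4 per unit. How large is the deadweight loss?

In inverse form: demand P = 175 − 5Q, supply P = 78.25 + 0.1Q.
Competitive equilibrium: 175 − 5Q = 78.25 + 0.1Q → Q* = 18.9706, P* = 80.1471.
The subsidy lowers effective supply by 40.4: P = 37.85 + 0.1Q.
New quantity: 175 − 5Q = 37.85 + 0.1Q → Q' = 26.8922.
Overproduction ΔQ = 26.8922 − 18.9706 = 7.9216; wedge = subsidy = 40.4.
DWL = ½ × 7.9216 × 40.4 = 160.02.

160.02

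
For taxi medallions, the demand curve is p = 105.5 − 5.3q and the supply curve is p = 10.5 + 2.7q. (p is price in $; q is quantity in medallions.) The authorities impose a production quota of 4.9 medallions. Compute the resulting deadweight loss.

$194.60

Competitive equilibrium: 105.5 − 5.3q = 10.5 + 2.7q → q* = 11.875, p* = 42.5625.
At q = 4.9: demand price = 105.5 − 5.3·4.9 = 79.53; supply price = 10.5 + 2.7·4.9 = 23.73.
Δq = 11.875 − 4.9 = 6.975; wedge = 79.53 − 23.73 = 55.8.
Welfare loss = ½ × 6.975 × 55.8 = $194.60.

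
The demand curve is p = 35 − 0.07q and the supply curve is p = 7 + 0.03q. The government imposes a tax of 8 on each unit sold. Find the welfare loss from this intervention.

320

Competitive equilibrium: 35 − 0.07q = 7 + 0.03q → q* = 280, p* = 15.4.
With the tax, the buyer price exceeds the seller price by 8: (35 − 0.07q) − (7 + 0.03q) = 8 → q' = 200.
Δq = 280 − 200 = 80; the wedge equals the tax, 8.
The triangle = ½ × 80 × 8 = 320.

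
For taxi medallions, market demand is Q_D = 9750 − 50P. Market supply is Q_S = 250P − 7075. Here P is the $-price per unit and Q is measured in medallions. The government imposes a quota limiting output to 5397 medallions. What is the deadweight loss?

$28786.62

In inverse form: demand P = 195 − 0.02Q, supply P = 28.3 + 0.004Q.
Competitive equilibrium: 195 − 0.02Q = 28.3 + 0.004Q → Q* = 6945.8333, P* = 56.0833.
At Q = 5397: demand price = 195 − 0.02·5397 = 87.06; supply price = 28.3 + 0.004·5397 = 49.888.
ΔQ = 6945.8333 − 5397 = 1548.8333; wedge = 87.06 − 49.888 = 37.172.
Welfare loss = ½ × 1548.8333 × 37.172 = $28786.62.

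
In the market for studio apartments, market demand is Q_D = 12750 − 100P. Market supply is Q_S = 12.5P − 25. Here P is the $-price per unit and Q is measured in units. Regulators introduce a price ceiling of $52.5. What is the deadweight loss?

In inverse form: demand P = 127.5 − 0.01Q, supply P = 2 + 0.08Q.
Competitive equilibrium: 127.5 − 0.01Q = 2 + 0.08Q → Q* = 1394.4444, P* = 113.5556.
At the ceiling P = 52.5, quantity supplied = (52.5 − 2)/0.08 = 631.25.
Willingness to pay at Q' = 631.25: 127.5 − 0.01·631.25 = 121.1875.
ΔQ = 1394.4444 − 631.25 = 763.1944; wedge = 121.1875 − 52.5 = 68.6875.
Deadweight loss = ½ × 763.1944 × 68.6875 = $26210.96.

$26210.96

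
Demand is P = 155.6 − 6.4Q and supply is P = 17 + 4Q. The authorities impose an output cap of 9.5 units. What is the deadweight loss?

76.16

Competitive equilibrium: 155.6 − 6.4Q = 17 + 4Q → Q* = 13.3269, P* = 70.3077.
At Q = 9.5: demand price = 155.6 − 6.4·9.5 = 94.8; supply price = 17 + 4·9.5 = 55.
ΔQ = 13.3269 − 9.5 = 3.8269; wedge = 94.8 − 55 = 39.8.
Welfare loss = ½ × 3.8269 × 39.8 = 76.16.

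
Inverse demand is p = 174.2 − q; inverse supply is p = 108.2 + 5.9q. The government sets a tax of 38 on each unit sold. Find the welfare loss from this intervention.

104.64

Competitive equilibrium: 174.2 − q = 108.2 + 5.9q → q* = 9.5652, p* = 164.6348.
With the tax, the buyer price exceeds the seller price by 38: (174.2 − q) − (108.2 + 5.9q) = 38 → q' = 4.058.
Δq = 9.5652 − 4.058 = 5.5072; the wedge equals the tax, 38.
The triangle = ½ × 5.5072 × 38 = 104.64.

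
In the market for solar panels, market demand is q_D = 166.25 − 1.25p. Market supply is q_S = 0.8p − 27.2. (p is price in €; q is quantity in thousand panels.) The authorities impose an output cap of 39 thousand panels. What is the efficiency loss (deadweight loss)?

In inverse form: demand p = 133 − 0.8q, supply p = 34 + 1.25q.
Competitive equilibrium: 133 − 0.8q = 34 + 1.25q → q* = 48.2927, p* = 94.3659.
At q = 39: demand price = 133 − 0.8·39 = 101.8; supply price = 34 + 1.25·39 = 82.75.
Δq = 48.2927 − 39 = 9.2927; wedge = 101.8 − 82.75 = 19.05.
The triangle = ½ × 9.2927 × 19.05 = €88.51 thousand.

€88.51 thousand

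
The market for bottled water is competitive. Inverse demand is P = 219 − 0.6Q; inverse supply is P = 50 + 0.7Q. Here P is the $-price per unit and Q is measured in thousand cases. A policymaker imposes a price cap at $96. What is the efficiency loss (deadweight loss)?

$2686.22 thousand

Competitive equilibrium: 219 − 0.6Q = 50 + 0.7Q → Q* = 130, P* = 141.
At the ceiling P = 96, quantity supplied = (96 − 50)/0.7 = 65.7143.
Willingness to pay at Q' = 65.7143: 219 − 0.6·65.7143 = 179.5714.
ΔQ = 130 − 65.7143 = 64.2857; wedge = 179.5714 − 96 = 83.5714.
DWL = ½ × 64.2857 × 83.5714 = $2686.22 thousand.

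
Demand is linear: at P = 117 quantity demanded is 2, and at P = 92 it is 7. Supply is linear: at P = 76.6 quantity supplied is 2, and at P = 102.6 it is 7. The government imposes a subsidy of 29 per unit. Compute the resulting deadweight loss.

Demand slope = (92 − 117)/(7 − 2) = −5, so P = 127 − 5Q.
Supply slope = (102.6 − 76.6)/(7 − 2) = 5.2, so P = 66.2 + 5.2Q.
Competitive equilibrium: 127 − 5Q = 66.2 + 5.2Q → Q* = 5.96078, P* = 97.19608.
The subsidy lowers effective supply by 29: P = 37.2 + 5.2Q.
New quantity: 127 − 5Q = 37.2 + 5.2Q → Q' = 8.80392.
Overproduction ΔQ = 8.80392 − 5.96078 = 2.84314; wedge = subsidy = 29.
Welfare loss = ½ × 2.84314 × 29 = 41.23.

41.23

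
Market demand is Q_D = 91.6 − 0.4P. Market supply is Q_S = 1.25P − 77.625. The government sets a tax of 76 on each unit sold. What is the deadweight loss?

In inverse form: demand P = 229 − 2.5Q, supply P = 62.1 + 0.8Q.
Competitive equilibrium: 229 − 2.5Q = 62.1 + 0.8Q → Q* = 50.5758, P* = 102.5606.
With the tax, the buyer price exceeds the seller price by 76: (229 − 2.5Q) − (62.1 + 0.8Q) = 76 → Q' = 27.5455.
ΔQ = 50.5758 − 27.5455 = 23.0303; the wedge equals the tax, 76.
Welfare loss = ½ × 23.0303 × 76 = 875.15.

875.15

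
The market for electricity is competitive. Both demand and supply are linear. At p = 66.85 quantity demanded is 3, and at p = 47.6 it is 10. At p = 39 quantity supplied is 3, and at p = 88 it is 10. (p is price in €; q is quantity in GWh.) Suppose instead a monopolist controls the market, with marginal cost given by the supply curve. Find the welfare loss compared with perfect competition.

Demand slope = (47.6 − 66.85)/(10 − 3) = −2.75, so p = 75.1 − 2.75q.
Supply slope = (88 − 39)/(10 − 3) = 7, so p = 18 + 7q.
Competitive equilibrium: 75.1 − 2.75q = 18 + 7q → q* = 5.8564, p* = 58.9949.
Marginal revenue: MR = 75.1 − 5.5q. Set MR = MC: 75.1 − 5.5q = 18 + 7q → q_m = 4.568.
Price p_m = 75.1 − 2.75·4.568 = 62.538; MC(q_m) = 18 + 7·4.568 = 49.976.
Competitive q* = 5.8564, so Δq = 1.2884; wedge = 62.538 − 49.976 = 12.562.
DWL = ½ × 1.2884 × 12.562 = €8.09.

€8.09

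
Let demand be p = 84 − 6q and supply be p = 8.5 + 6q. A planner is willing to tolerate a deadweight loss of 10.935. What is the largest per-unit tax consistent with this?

16.2

Competitive equilibrium: 84 − 6q = 8.5 + 6q → q* = 6.2917, p* = 46.25.
A tax t gives Δq = t/12 and wedge t, so DWL = t²/24.
t²/24 = 10.935 → t² = 262.44 → t = 16.2.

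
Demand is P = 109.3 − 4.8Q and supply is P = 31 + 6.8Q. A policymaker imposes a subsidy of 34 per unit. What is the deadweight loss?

49.83

Competitive equilibrium: 109.3 − 4.8Q = 31 + 6.8Q → Q* = 6.75, P* = 76.9.
The subsidy lowers effective supply by 34: P = 6.8Q − 3.
New quantity: 109.3 − 4.8Q = 6.8Q − 3 → Q' = 9.681.
Overproduction ΔQ = 9.681 − 6.75 = 2.931; wedge = subsidy = 34.
The triangle = ½ × 2.931 × 34 = 49.83.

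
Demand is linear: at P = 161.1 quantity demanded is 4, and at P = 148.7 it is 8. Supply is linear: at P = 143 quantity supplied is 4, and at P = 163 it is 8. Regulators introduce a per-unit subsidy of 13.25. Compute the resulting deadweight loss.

10.84

Demand slope = (148.7 − 161.1)/(8 − 4) = −3.1, so P = 173.5 − 3.1Q.
Supply slope = (163 − 143)/(8 − 4) = 5, so P = 123 + 5Q.
Competitive equilibrium: 173.5 − 3.1Q = 123 + 5Q → Q* = 6.2346, P* = 154.1728.
The subsidy lowers effective supply by 13.25: P = 109.75 + 5Q.
New quantity: 173.5 − 3.1Q = 109.75 + 5Q → Q' = 7.8704.
Overproduction ΔQ = 7.8704 − 6.2346 = 1.6358; wedge = subsidy = 13.25.
Deadweight loss = ½ × 1.6358 × 13.25 = 10.84.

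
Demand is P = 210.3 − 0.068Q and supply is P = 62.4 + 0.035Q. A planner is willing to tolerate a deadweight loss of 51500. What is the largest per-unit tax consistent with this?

Competitive equilibrium: 210.3 − 0.068Q = 62.4 + 0.035Q → Q* = 1435.9223, P* = 112.6573.
A tax t gives ΔQ = t/0.103 and wedge t, so DWL = t²/0.206.
t²/0.206 = 51500 → t² = 10609 → t = 103.

103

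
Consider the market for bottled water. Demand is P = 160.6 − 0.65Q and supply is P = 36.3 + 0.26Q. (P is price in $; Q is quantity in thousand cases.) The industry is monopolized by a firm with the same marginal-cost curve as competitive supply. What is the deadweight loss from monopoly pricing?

Competitive equilibrium: 160.6 − 0.65Q = 36.3 + 0.26Q → Q* = 136.5934, P* = 71.8143.
Marginal revenue: MR = 160.6 − 1.3Q. Set MR = MC: 160.6 − 1.3Q = 36.3 + 0.26Q → Q_m = 79.6795.
Price P_m = 160.6 − 0.65·79.6795 = 108.8083; MC(Q_m) = 36.3 + 0.26·79.6795 = 57.0167.
Competitive Q* = 136.5934, so ΔQ = 56.9139; wedge = 108.8083 − 57.0167 = 51.7916.
DWL = ½ × 56.9139 × 51.7916 = $1473.83 thousand.

$1473.83 thousand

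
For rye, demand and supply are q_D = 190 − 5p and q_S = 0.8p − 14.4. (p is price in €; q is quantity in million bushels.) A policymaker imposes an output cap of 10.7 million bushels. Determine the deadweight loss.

In inverse form: demand p = 38 − 0.2q, supply p = 18 + 1.25q.
Competitive equilibrium: 38 − 0.2q = 18 + 1.25q → q* = 13.7931, p* = 35.2414.
At q = 10.7: demand price = 38 − 0.2·10.7 = 35.86; supply price = 18 + 1.25·10.7 = 31.375.
Δq = 13.7931 − 10.7 = 3.0931; wedge = 35.86 − 31.375 = 4.485.
Welfare loss = ½ × 3.0931 × 4.485 = €6.94 million.

€6.94 million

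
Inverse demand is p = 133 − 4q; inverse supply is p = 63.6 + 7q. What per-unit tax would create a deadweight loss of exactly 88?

44

Competitive equilibrium: 133 − 4q = 63.6 + 7q → q* = 6.3091, p* = 107.7636.
A tax t gives Δq = t/11 and wedge t, so DWL = t²/22.
t²/22 = 88 → t² = 1936 → t = 44.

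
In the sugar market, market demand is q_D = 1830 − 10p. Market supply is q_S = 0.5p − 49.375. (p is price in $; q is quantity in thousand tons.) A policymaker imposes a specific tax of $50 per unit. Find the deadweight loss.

In inverse form: demand p = 183 − 0.1q, supply p = 98.75 + 2q.
Competitive equilibrium: 183 − 0.1q = 98.75 + 2q → q* = 40.119, p* = 178.9881.
With the tax, the buyer price exceeds the seller price by 50: (183 − 0.1q) − (98.75 + 2q) = 50 → q' = 16.3095.
Δq = 40.119 − 16.3095 = 23.8095; the wedge equals the tax, 50.
Deadweight loss = ½ × 23.8095 × 50 = $595.24 thousand.

$595.24 thousand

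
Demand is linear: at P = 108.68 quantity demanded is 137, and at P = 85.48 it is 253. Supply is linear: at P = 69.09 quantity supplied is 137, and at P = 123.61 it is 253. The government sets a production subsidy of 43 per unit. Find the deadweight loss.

1379.85

Demand slope = (85.48 − 108.68)/(253 − 137) = −0.2, so P = 136.08 − 0.2Q.
Supply slope = (123.61 − 69.09)/(253 − 137) = 0.47, so P = 4.7 + 0.47Q.
Competitive equilibrium: 136.08 − 0.2Q = 4.7 + 0.47Q → Q* = 196.0896, P* = 96.8621.
The subsidy lowers effective supply by 43: P = 0.47Q − 38.3.
New quantity: 136.08 − 0.2Q = 0.47Q − 38.3 → Q' = 260.2687.
Overproduction ΔQ = 260.2687 − 196.0896 = 64.1791; wedge = subsidy = 43.
DWL = ½ × 64.1791 × 43 = 1379.85.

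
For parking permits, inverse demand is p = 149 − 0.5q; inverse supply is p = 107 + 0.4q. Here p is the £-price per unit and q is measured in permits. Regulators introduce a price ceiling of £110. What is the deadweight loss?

£690.31

Competitive equilibrium: 149 − 0.5q = 107 + 0.4q → q* = 46.6667, p* = 125.6667.
At the ceiling p = 110, quantity supplied = (110 − 107)/0.4 = 7.5.
Willingness to pay at q' = 7.5: 149 − 0.5·7.5 = 145.25.
Δq = 46.6667 − 7.5 = 39.1667; wedge = 145.25 − 110 = 35.25.
DWL = ½ × 39.1667 × 35.25 = £690.31.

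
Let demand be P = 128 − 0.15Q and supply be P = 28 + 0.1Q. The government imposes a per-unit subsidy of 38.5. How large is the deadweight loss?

2964.50

Competitive equilibrium: 128 − 0.15Q = 28 + 0.1Q → Q* = 400, P* = 68.
The subsidy lowers effective supply by 38.5: P = 0.1Q − 10.5.
New quantity: 128 − 0.15Q = 0.1Q − 10.5 → Q' = 554.
Overproduction ΔQ = 554 − 400 = 154; wedge = subsidy = 38.5.
DWL = ½ × 154 × 38.5 = 2964.50.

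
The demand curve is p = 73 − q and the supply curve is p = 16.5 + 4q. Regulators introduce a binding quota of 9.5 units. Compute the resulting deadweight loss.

8.10

Competitive equilibrium: 73 − q = 16.5 + 4q → q* = 11.3, p* = 61.7.
At q = 9.5: demand price = 73 − 1·9.5 = 63.5; supply price = 16.5 + 4·9.5 = 54.5.
Δq = 11.3 − 9.5 = 1.8; wedge = 63.5 − 54.5 = 9.
The triangle = ½ × 1.8 × 9 = 8.10.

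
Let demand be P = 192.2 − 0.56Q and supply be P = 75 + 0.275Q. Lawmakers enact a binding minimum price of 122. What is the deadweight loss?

93.96

Competitive equilibrium: 192.2 − 0.56Q = 75 + 0.275Q → Q* = 140.3593, P* = 113.5988.
At the floor P = 122, quantity demanded = (192.2 − 122)/0.56 = 125.3571.
Sellers' marginal cost at Q' = 125.3571: 75 + 0.275·125.3571 = 109.4732.
ΔQ = 140.3593 − 125.3571 = 15.0022; wedge = 122 − 109.4732 = 12.5268.
Welfare loss = ½ × 15.0022 × 12.5268 = 93.96.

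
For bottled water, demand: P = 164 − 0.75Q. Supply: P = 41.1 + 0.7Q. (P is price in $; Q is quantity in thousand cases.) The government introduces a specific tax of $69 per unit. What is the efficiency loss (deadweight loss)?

$1641.72 thousand

Competitive equilibrium: 164 − 0.75Q = 41.1 + 0.7Q → Q* = 84.7586, P* = 100.431.
With the tax, the buyer price exceeds the seller price by 69: (164 − 0.75Q) − (41.1 + 0.7Q) = 69 → Q' = 37.1724.
ΔQ = 84.7586 − 37.1724 = 47.5862; the wedge equals the tax, 69.
The triangle = ½ × 47.5862 × 69 = $1641.72 thousand.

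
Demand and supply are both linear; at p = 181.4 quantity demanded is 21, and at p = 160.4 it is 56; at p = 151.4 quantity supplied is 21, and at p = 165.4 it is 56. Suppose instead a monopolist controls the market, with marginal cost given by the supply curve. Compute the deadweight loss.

182.88

Demand slope = (160.4 − 181.4)/(56 − 21) = −0.6, so p = 194 − 0.6q.
Supply slope = (165.4 − 151.4)/(56 − 21) = 0.4, so p = 143 + 0.4q.
Competitive equilibrium: 194 − 0.6q = 143 + 0.4q → q* = 51, p* = 163.4.
Marginal revenue: MR = 194 − 1.2q. Set MR = MC: 194 − 1.2q = 143 + 0.4q → q_m = 31.875.
Price p_m = 194 − 0.6·31.875 = 174.875; MC(q_m) = 143 + 0.4·31.875 = 155.75.
Competitive q* = 51, so Δq = 19.125; wedge = 174.875 − 155.75 = 19.125.
Deadweight loss = ½ × 19.125 × 19.125 = 182.88.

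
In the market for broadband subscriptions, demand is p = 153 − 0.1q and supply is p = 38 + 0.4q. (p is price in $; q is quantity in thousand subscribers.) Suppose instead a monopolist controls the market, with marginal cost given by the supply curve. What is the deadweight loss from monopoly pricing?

$367.36 thousand

Competitive equilibrium: 153 − 0.1q = 38 + 0.4q → q* = 230, p* = 130.
Marginal revenue: MR = 153 − 0.2q. Set MR = MC: 153 − 0.2q = 38 + 0.4q → q_m = 191.6667.
Price p_m = 153 − 0.1·191.6667 = 133.8333; MC(q_m) = 38 + 0.4·191.6667 = 114.6667.
Competitive q* = 230, so Δq = 38.3333; wedge = 133.8333 − 114.6667 = 19.1666.
The triangle = ½ × 38.3333 × 19.1666 = $367.36 thousand.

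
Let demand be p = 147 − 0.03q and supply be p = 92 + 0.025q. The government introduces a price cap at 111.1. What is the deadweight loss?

Competitive equilibrium: 147 − 0.03q = 92 + 0.025q → q* = 1000, p* = 117.
At the ceiling p = 111.1, quantity supplied = (111.1 − 92)/0.025 = 764.
Willingness to pay at q' = 764: 147 − 0.03·764 = 124.08.
Δq = 1000 − 764 = 236; wedge = 124.08 − 111.1 = 12.98.
The triangle = ½ × 236 × 12.98 = 1531.64.

1531.64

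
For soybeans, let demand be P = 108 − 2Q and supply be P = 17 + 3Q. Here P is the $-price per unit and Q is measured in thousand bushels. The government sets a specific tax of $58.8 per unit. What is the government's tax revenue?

Competitive equilibrium: 108 − 2Q = 17 + 3Q → Q* = 18.2, P* = 71.6.
With the tax, the buyer price exceeds the seller price by 58.8: (108 − 2Q) − (17 + 3Q) = 58.8 → Q' = 6.44.
Tax revenue = 58.8 × 6.44 = $378.672 thousand.

$378.672 thousand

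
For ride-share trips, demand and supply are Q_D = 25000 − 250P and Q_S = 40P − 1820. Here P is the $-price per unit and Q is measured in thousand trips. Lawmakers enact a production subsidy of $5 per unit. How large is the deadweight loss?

In inverse form: demand P = 100 − 0.004Q, supply P = 45.5 + 0.025Q.
Competitive equilibrium: 100 − 0.004Q = 45.5 + 0.025Q → Q* = 1879.3103, P* = 92.4828.
The subsidy lowers effective supply by 5: P = 40.5 + 0.025Q.
New quantity: 100 − 0.004Q = 40.5 + 0.025Q → Q' = 2051.7241.
Overproduction ΔQ = 2051.7241 − 1879.3103 = 172.4138; wedge = subsidy = 5.
Welfare loss = ½ × 172.4138 × 5 = $431.03 thousand.

$431.03 thousand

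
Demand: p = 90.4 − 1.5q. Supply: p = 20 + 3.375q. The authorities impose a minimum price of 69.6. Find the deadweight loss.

Competitive equilibrium: 90.4 − 1.5q = 20 + 3.375q → q* = 14.441, p* = 68.7385.
At the floor p = 69.6, quantity demanded = (90.4 − 69.6)/1.5 = 13.8667.
Sellers' marginal cost at q' = 13.8667: 20 + 3.375·13.8667 = 66.8001.
Δq = 14.441 − 13.8667 = 0.5743; wedge = 69.6 − 66.8001 = 2.7999.
Deadweight loss = ½ × 0.5743 × 2.7999 = 0.80.

0.80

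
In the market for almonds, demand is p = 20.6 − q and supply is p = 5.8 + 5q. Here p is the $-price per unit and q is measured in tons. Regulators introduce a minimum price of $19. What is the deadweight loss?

$2.25

Competitive equilibrium: 20.6 − q = 5.8 + 5q → q* = 2.4667, p* = 18.1333.
At the floor p = 19, quantity demanded = (20.6 − 19)/1 = 1.6.
Sellers' marginal cost at q' = 1.6: 5.8 + 5·1.6 = 13.8.
Δq = 2.4667 − 1.6 = 0.8667; wedge = 19 − 13.8 = 5.2.
Welfare loss = ½ × 0.8667 × 5.2 = $2.25.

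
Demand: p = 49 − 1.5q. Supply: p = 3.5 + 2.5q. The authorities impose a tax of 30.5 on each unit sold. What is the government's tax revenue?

114.375

Competitive equilibrium: 49 − 1.5q = 3.5 + 2.5q → q* = 11.375, p* = 31.9375.
With the tax, the buyer price exceeds the seller price by 30.5: (49 − 1.5q) − (3.5 + 2.5q) = 30.5 → q' = 3.75.
Tax revenue = 30.5 × 3.75 = 114.375.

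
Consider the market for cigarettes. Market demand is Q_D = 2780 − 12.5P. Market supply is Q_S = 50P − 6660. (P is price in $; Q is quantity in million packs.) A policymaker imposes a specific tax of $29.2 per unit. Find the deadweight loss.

In inverse form: demand P = 222.4 − 0.08Q, supply P = 133.2 + 0.02Q.
Competitive equilibrium: 222.4 − 0.08Q = 133.2 + 0.02Q → Q* = 892, P* = 151.04.
With the tax, the buyer price exceeds the seller price by 29.2: (222.4 − 0.08Q) − (133.2 + 0.02Q) = 29.2 → Q' = 600.
ΔQ = 892 − 600 = 292; the wedge equals the tax, 29.2.
Welfare loss = ½ × 292 × 29.2 = $4263.20 million.

$4263.20 million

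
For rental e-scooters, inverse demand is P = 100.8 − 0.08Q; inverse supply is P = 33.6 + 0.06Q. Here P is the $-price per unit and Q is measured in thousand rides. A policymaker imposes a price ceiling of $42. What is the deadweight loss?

Competitive equilibrium: 100.8 − 0.08Q = 33.6 + 0.06Q → Q* = 480, P* = 62.4.
At the ceiling P = 42, quantity supplied = (42 − 33.6)/0.06 = 140.
Willingness to pay at Q' = 140: 100.8 − 0.08·140 = 89.6.
ΔQ = 480 − 140 = 340; wedge = 89.6 − 42 = 47.6.
Deadweight loss = ½ × 340 × 47.6 = $8092 thousand.

$8092 thousand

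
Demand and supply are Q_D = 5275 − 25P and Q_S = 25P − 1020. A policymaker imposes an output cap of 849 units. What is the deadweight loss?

In inverse form: demand P = 211 − 0.04Q, supply P = 40.8 + 0.04Q.
Competitive equilibrium: 211 − 0.04Q = 40.8 + 0.04Q → Q* = 2127.5, P* = 125.9.
At Q = 849: demand price = 211 − 0.04·849 = 177.04; supply price = 40.8 + 0.04·849 = 74.76.
ΔQ = 2127.5 − 849 = 1278.5; wedge = 177.04 − 74.76 = 102.28.
DWL = ½ × 1278.5 × 102.28 = 65382.49.

65382.49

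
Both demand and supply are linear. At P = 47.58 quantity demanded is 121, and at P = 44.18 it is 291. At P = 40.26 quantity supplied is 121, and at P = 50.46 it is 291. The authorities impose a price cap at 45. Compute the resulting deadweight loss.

6.25

Demand slope = (44.18 − 47.58)/(291 − 121) = −0.02, so P = 50 − 0.02Q.
Supply slope = (50.46 − 40.26)/(291 − 121) = 0.06, so P = 33 + 0.06Q.
Competitive equilibrium: 50 − 0.02Q = 33 + 0.06Q → Q* = 212.5, P* = 45.75.
At the ceiling P = 45, quantity supplied = (45 − 33)/0.06 = 200.
Willingness to pay at Q' = 200: 50 − 0.02·200 = 46.
ΔQ = 212.5 − 200 = 12.5; wedge = 46 − 45 = 1.
Deadweight loss = ½ × 12.5 × 1 = 6.25.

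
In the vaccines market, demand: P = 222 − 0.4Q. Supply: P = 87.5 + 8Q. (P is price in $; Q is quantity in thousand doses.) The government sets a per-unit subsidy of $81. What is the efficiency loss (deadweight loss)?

$390.54 thousand

Competitive equilibrium: 222 − 0.4Q = 87.5 + 8Q → Q* = 16.0119, P* = 215.5952.
The subsidy lowers effective supply by 81: P = 6.5 + 8Q.
New quantity: 222 − 0.4Q = 6.5 + 8Q → Q' = 25.6548.
Overproduction ΔQ = 25.6548 − 16.0119 = 9.6429; wedge = subsidy = 81.
DWL = ½ × 9.6429 × 81 = $390.54 thousand.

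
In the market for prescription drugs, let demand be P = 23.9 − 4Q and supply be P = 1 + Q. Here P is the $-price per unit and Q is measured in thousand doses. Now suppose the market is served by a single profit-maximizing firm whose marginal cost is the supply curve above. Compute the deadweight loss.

$10.36 thousand

Competitive equilibrium: 23.9 − 4Q = 1 + Q → Q* = 4.58, P* = 5.58.
Marginal revenue: MR = 23.9 − 8Q. Set MR = MC: 23.9 − 8Q = 1 + Q → Q_m = 2.5444.
Price P_m = 23.9 − 4·2.5444 = 13.7224; MC(Q_m) = 1 + 1·2.5444 = 3.5444.
Competitive Q* = 4.58, so ΔQ = 2.0356; wedge = 13.7224 − 3.5444 = 10.178.
Welfare loss = ½ × 2.0356 × 10.178 = $10.36 thousand.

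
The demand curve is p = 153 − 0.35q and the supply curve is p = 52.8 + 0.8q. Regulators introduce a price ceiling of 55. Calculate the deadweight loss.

Competitive equilibrium: 153 − 0.35q = 52.8 + 0.8q → q* = 87.1304, p* = 122.5043.
At the ceiling p = 55, quantity supplied = (55 − 52.8)/0.8 = 2.75.
Willingness to pay at q' = 2.75: 153 − 0.35·2.75 = 152.0375.
Δq = 87.1304 − 2.75 = 84.3804; wedge = 152.0375 − 55 = 97.0375.
Welfare loss = ½ × 84.3804 × 97.0375 = 4094.03.

4094.03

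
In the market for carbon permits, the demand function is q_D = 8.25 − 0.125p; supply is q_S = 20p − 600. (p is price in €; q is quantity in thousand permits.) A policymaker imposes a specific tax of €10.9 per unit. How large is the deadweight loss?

In inverse form: demand p = 66 − 8q, supply p = 30 + 0.05q.
Competitive equilibrium: 66 − 8q = 30 + 0.05q → q* = 4.472, p* = 30.2236.
With the tax, the buyer price exceeds the seller price by 10.9: (66 − 8q) − (30 + 0.05q) = 10.9 → q' = 3.118.
Δq = 4.472 − 3.118 = 1.354; the wedge equals the tax, 10.9.
DWL = ½ × 1.354 × 10.9 = €7.38 thousand.

€7.38 thousand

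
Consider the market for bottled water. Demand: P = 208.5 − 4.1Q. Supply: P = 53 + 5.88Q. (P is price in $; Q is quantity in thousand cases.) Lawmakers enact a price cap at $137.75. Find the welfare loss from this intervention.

Competitive equilibrium: 208.5 − 4.1Q = 53 + 5.88Q → Q* = 15.5812, P* = 144.6172.
At the ceiling P = 137.75, quantity supplied = (137.75 − 53)/5.88 = 14.4133.
Willingness to pay at Q' = 14.4133: 208.5 − 4.1·14.4133 = 149.4055.
ΔQ = 15.5812 − 14.4133 = 1.1679; wedge = 149.4055 − 137.75 = 11.6555.
Welfare loss = ½ × 1.1679 × 11.6555 = $6.81 thousand.

$6.81 thousand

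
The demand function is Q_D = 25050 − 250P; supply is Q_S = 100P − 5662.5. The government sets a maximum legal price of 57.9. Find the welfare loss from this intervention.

In inverse form: demand P = 100.2 − 0.004Q, supply P = 56.625 + 0.01Q.
Competitive equilibrium: 100.2 − 0.004Q = 56.625 + 0.01Q → Q* = 3112.5, P* = 87.75.
At the ceiling P = 57.9, quantity supplied = (57.9 − 56.625)/0.01 = 127.5.
Willingness to pay at Q' = 127.5: 100.2 − 0.004·127.5 = 99.69.
ΔQ = 3112.5 − 127.5 = 2985; wedge = 99.69 − 57.9 = 41.79.
The triangle = ½ × 2985 × 41.79 = 62371.575.

62371.575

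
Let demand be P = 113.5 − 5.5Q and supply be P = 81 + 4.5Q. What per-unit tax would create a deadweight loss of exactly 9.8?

14

Competitive equilibrium: 113.5 − 5.5Q = 81 + 4.5Q → Q* = 3.25, P* = 95.625.
A tax t gives ΔQ = t/10 and wedge t, so DWL = t²/20.
t²/20 = 9.8 → t² = 196 → t = 14.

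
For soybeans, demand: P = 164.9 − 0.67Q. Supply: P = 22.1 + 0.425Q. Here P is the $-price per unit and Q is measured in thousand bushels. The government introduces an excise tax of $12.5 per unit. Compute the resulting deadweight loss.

Competitive equilibrium: 164.9 − 0.67Q = 22.1 + 0.425Q → Q* = 130.411, P* = 77.5247.
With the tax, the buyer price exceeds the seller price by 12.5: (164.9 − 0.67Q) − (22.1 + 0.425Q) = 12.5 → Q' = 118.9954.
ΔQ = 130.411 − 118.9954 = 11.4156; the wedge equals the tax, 12.5.
The triangle = ½ × 11.4156 × 12.5 = $71.35 thousand.

$71.35 thousand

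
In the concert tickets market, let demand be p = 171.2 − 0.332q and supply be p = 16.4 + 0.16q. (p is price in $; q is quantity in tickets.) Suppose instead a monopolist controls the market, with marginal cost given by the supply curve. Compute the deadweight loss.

Competitive equilibrium: 171.2 − 0.332q = 16.4 + 0.16q → q* = 314.63415, p* = 66.74146.
Marginal revenue: MR = 171.2 − 0.664q. Set MR = MC: 171.2 − 0.664q = 16.4 + 0.16q → q_m = 187.86408.
Price p_m = 171.2 − 0.332·187.86408 = 108.82913; MC(q_m) = 16.4 + 0.16·187.86408 = 46.45825.
Competitive q* = 314.63415, so Δq = 126.77007; wedge = 108.82913 − 46.45825 = 62.37088.
DWL = ½ × 126.77007 × 62.37088 = $3953.38.

$3953.38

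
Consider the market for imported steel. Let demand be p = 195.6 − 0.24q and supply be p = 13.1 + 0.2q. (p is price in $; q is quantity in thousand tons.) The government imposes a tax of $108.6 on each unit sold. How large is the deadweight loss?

$13402.23 thousand

Competitive equilibrium: 195.6 − 0.24q = 13.1 + 0.2q → q* = 414.7727, p* = 96.0545.
With the tax, the buyer price exceeds the seller price by 108.6: (195.6 − 0.24q) − (13.1 + 0.2q) = 108.6 → q' = 167.9545.
Δq = 414.7727 − 167.9545 = 246.8182; the wedge equals the tax, 108.6.
The triangle = ½ × 246.8182 × 108.6 = $13402.23 thousand.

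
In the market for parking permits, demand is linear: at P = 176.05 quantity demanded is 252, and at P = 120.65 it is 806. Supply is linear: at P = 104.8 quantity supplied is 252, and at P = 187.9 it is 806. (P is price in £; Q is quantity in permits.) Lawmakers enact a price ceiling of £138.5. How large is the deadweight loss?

£455.01

Demand slope = (120.65 − 176.05)/(806 − 252) = −0.1, so P = 201.25 − 0.1Q.
Supply slope = (187.9 − 104.8)/(806 − 252) = 0.15, so P = 67 + 0.15Q.
Competitive equilibrium: 201.25 − 0.1Q = 67 + 0.15Q → Q* = 537, P* = 147.55.
At the ceiling P = 138.5, quantity supplied = (138.5 − 67)/0.15 = 476.6667.
Willingness to pay at Q' = 476.6667: 201.25 − 0.1·476.6667 = 153.5833.
ΔQ = 537 − 476.6667 = 60.3333; wedge = 153.5833 − 138.5 = 15.0833.
DWL = ½ × 60.3333 × 15.0833 = £455.01.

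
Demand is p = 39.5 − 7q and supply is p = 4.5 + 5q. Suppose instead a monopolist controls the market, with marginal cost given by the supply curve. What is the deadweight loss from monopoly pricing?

Competitive equilibrium: 39.5 − 7q = 4.5 + 5q → q* = 2.9167, p* = 19.0833.
Marginal revenue: MR = 39.5 − 14q. Set MR = MC: 39.5 − 14q = 4.5 + 5q → q_m = 1.8421.
Price p_m = 39.5 − 7·1.8421 = 26.6053; MC(q_m) = 4.5 + 5·1.8421 = 13.7105.
Competitive q* = 2.9167, so Δq = 1.0746; wedge = 26.6053 − 13.7105 = 12.8948.
Deadweight loss = ½ × 1.0746 × 12.8948 = 6.93.

6.93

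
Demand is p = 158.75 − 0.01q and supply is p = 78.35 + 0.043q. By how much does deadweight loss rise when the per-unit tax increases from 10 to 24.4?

4673.21

Competitive equilibrium: 158.75 − 0.01q = 78.35 + 0.043q → q* = 1516.9811, p* = 143.5802.
For a per-unit tax t: Δq = t/0.053, so DWL = ½·t·(t/0.053) = t²/0.106.
At t = 10: DWL = 943.396. At t = 24.4: DWL = 5616.604.
Increase = 5616.604 − 943.396 = 4673.21.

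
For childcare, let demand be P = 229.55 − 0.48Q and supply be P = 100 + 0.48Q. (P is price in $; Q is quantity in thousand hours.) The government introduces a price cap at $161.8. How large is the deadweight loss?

Competitive equilibrium: 229.55 − 0.48Q = 100 + 0.48Q → Q* = 134.9479, P* = 164.775.
At the ceiling P = 161.8, quantity supplied = (161.8 − 100)/0.48 = 128.75.
Willingness to pay at Q' = 128.75: 229.55 − 0.48·128.75 = 167.75.
ΔQ = 134.9479 − 128.75 = 6.1979; wedge = 167.75 − 161.8 = 5.95.
Deadweight loss = ½ × 6.1979 × 5.95 = $18.44 thousand.

$18.44 thousand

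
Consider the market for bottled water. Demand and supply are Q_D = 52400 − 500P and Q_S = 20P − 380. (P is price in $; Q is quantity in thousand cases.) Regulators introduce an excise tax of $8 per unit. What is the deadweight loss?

$615.38 thousand

In inverse form: demand P = 104.8 − 0.002Q, supply P = 19 + 0.05Q.
Competitive equilibrium: 104.8 − 0.002Q = 19 + 0.05Q → Q* = 1650, P* = 101.5.
With the tax, the buyer price exceeds the seller price by 8: (104.8 − 0.002Q) − (19 + 0.05Q) = 8 → Q' = 1496.1538.
ΔQ = 1650 − 1496.1538 = 153.8462; the wedge equals the tax, 8.
DWL = ½ × 153.8462 × 8 = $615.38 thousand.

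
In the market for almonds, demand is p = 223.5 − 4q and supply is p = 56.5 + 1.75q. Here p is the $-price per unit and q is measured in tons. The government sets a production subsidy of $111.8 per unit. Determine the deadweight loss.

Competitive equilibrium: 223.5 − 4q = 56.5 + 1.75q → q* = 29.0435, p* = 107.3261.
The subsidy lowers effective supply by 111.8: p = 1.75q − 55.3.
New quantity: 223.5 − 4q = 1.75q − 55.3 → q' = 48.487.
Overproduction Δq = 48.487 − 29.0435 = 19.4435; wedge = subsidy = 111.8.
Welfare loss = ½ × 19.4435 × 111.8 = $1086.89.

$1086.89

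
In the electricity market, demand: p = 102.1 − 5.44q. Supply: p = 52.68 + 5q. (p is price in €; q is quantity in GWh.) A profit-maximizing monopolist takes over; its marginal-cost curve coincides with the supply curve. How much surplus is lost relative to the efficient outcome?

Competitive equilibrium: 102.1 − 5.44q = 52.68 + 5q → q* = 4.7337, p* = 76.3486.
Marginal revenue: MR = 102.1 − 10.88q. Set MR = MC: 102.1 − 10.88q = 52.68 + 5q → q_m = 3.1121.
Price p_m = 102.1 − 5.44·3.1121 = 85.1702; MC(q_m) = 52.68 + 5·3.1121 = 68.2405.
Competitive q* = 4.7337, so Δq = 1.6216; wedge = 85.1702 − 68.2405 = 16.9297.
DWL = ½ × 1.6216 × 16.9297 = €13.73.

€13.73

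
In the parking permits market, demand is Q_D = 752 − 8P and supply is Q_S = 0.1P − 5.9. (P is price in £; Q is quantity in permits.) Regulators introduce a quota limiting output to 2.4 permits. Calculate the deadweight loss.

£5.65

In inverse form: demand P = 94 − 0.125Q, supply P = 59 + 10Q.
Competitive equilibrium: 94 − 0.125Q = 59 + 10Q → Q* = 3.4568, P* = 93.5679.
At Q = 2.4: demand price = 94 − 0.125·2.4 = 93.7; supply price = 59 + 10·2.4 = 83.
ΔQ = 3.4568 − 2.4 = 1.0568; wedge = 93.7 − 83 = 10.7.
Deadweight loss = ½ × 1.0568 × 10.7 = £5.65.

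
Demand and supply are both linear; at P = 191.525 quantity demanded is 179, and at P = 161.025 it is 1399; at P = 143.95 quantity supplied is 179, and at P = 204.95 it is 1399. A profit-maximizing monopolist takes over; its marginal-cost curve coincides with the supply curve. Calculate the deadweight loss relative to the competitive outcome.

1550.42

Demand slope = (161.025 − 191.525)/(1399 − 179) = −0.025, so P = 196 − 0.025Q.
Supply slope = (204.95 − 143.95)/(1399 − 179) = 0.05, so P = 135 + 0.05Q.
Competitive equilibrium: 196 − 0.025Q = 135 + 0.05Q → Q* = 813.3333, P* = 175.6667.
Marginal revenue: MR = 196 − 0.05Q. Set MR = MC: 196 − 0.05Q = 135 + 0.05Q → Q_m = 610.
Price P_m = 196 − 0.025·610 = 180.75; MC(Q_m) = 135 + 0.05·610 = 165.5.
Competitive Q* = 813.3333, so ΔQ = 203.3333; wedge = 180.75 − 165.5 = 15.25.
The triangle = ½ × 203.3333 × 15.25 = 1550.42.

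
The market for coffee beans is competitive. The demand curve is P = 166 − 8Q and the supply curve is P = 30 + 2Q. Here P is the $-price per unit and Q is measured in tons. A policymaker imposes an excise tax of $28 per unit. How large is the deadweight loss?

$39.20

Competitive equilibrium: 166 − 8Q = 30 + 2Q → Q* = 13.6, P* = 57.2.
With the tax, the buyer price exceeds the seller price by 28: (166 − 8Q) − (30 + 2Q) = 28 → Q' = 10.8.
ΔQ = 13.6 − 10.8 = 2.8; the wedge equals the tax, 28.
DWL = ½ × 2.8 × 28 = $39.20.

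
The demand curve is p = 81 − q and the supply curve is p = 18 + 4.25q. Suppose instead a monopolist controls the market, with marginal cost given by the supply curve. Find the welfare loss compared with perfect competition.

Competitive equilibrium: 81 − q = 18 + 4.25q → q* = 12, p* = 69.
Marginal revenue: MR = 81 − 2q. Set MR = MC: 81 − 2q = 18 + 4.25q → q_m = 10.08.
Price p_m = 81 − 1·10.08 = 70.92; MC(q_m) = 18 + 4.25·10.08 = 60.84.
Competitive q* = 12, so Δq = 1.92; wedge = 70.92 − 60.84 = 10.08.
Welfare loss = ½ × 1.92 × 10.08 = 9.68.

9.68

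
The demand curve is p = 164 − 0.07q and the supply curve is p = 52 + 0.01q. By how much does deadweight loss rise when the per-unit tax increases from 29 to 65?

Competitive equilibrium: 164 − 0.07q = 52 + 0.01q → q* = 1400, p* = 66.
For a per-unit tax t: Δq = t/0.08, so DWL = ½·t·(t/0.08) = t²/0.16.
At t = 29: DWL = 5256.25. At t = 65: DWL = 26406.25.
Increase = 26406.25 − 5256.25 = 21150.

21150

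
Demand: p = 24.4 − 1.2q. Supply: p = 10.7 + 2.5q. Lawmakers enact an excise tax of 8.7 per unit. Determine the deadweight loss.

10.23

Competitive equilibrium: 24.4 − 1.2q = 10.7 + 2.5q → q* = 3.7027, p* = 19.9568.
With the tax, the buyer price exceeds the seller price by 8.7: (24.4 − 1.2q) − (10.7 + 2.5q) = 8.7 → q' = 1.3514.
Δq = 3.7027 − 1.3514 = 2.3513; the wedge equals the tax, 8.7.
DWL = ½ × 2.3513 × 8.7 = 10.23.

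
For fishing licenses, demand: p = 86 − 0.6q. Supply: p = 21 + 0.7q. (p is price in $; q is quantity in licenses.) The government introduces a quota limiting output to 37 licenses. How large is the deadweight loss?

$109.85

Competitive equilibrium: 86 − 0.6q = 21 + 0.7q → q* = 50, p* = 56.
At q = 37: demand price = 86 − 0.6·37 = 63.8; supply price = 21 + 0.7·37 = 46.9.
Δq = 50 − 37 = 13; wedge = 63.8 − 46.9 = 16.9.
Welfare loss = ½ × 13 × 16.9 = $109.85.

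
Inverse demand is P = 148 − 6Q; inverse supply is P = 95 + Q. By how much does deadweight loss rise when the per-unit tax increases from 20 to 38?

74.57

Competitive equilibrium: 148 − 6Q = 95 + Q → Q* = 7.5714, P* = 102.5714.
For a per-unit tax t: ΔQ = t/7, so DWL = ½·t·(t/7) = t²/14.
At t = 20: DWL = 28.571. At t = 38: DWL = 103.143.
Increase = 103.143 − 28.571 = 74.57.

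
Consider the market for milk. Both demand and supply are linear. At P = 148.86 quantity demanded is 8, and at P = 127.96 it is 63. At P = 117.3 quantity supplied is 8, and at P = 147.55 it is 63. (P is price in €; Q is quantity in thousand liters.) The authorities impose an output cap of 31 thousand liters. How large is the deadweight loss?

Demand slope = (127.96 − 148.86)/(63 − 8) = −0.38, so P = 151.9 − 0.38Q.
Supply slope = (147.55 − 117.3)/(63 − 8) = 0.55, so P = 112.9 + 0.55Q.
Competitive equilibrium: 151.9 − 0.38Q = 112.9 + 0.55Q → Q* = 41.9355, P* = 135.9645.
At Q = 31: demand price = 151.9 − 0.38·31 = 140.12; supply price = 112.9 + 0.55·31 = 129.95.
ΔQ = 41.9355 − 31 = 10.9355; wedge = 140.12 − 129.95 = 10.17.
Welfare loss = ½ × 10.9355 × 10.17 = €55.61 thousand.

€55.61 thousand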